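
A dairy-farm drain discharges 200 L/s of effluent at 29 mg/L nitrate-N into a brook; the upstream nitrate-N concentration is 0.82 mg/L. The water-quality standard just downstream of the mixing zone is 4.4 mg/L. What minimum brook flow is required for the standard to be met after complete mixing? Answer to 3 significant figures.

Set C_mix = 4.4: (Q·0.8200 + 200.0·29.00) / (Q + 200.0) = 4.4
→ Q = 200.0·(29.00 − 4.4)/(4.4 − 0.8200) = 1374 L/s.

1370 L/s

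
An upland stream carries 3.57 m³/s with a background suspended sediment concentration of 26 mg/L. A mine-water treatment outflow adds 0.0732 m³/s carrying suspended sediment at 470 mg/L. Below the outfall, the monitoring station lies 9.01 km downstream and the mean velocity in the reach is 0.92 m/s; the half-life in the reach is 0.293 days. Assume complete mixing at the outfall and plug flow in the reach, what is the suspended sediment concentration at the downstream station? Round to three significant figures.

Mass balance: C = (3.570·26.00 + 0.07320·470.0) / 3.643 = 127.2/3.643 = 34.92 mg/L.
Travel time t = 9.01·1000 / 0.92 = 9793 s = 2.720 h.
Half-life 0.293 d → k = ln 2 / 0.293 = 2.366 d⁻¹.
Applying C = C₀e^(−kt): 34.92 × 0.7648 = 26.71 mg/L.

26.7 mg/L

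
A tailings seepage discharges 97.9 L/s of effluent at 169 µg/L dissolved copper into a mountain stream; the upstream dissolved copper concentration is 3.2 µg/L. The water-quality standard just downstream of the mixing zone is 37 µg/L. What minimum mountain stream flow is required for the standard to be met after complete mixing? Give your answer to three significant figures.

382 L/s

Set C_mix = 37: (Q·3.200 + 97.90·169.0) / (Q + 97.90) = 37
→ Q = 97.90·(169.0 − 37)/(37 − 3.200) = 382.3 L/s.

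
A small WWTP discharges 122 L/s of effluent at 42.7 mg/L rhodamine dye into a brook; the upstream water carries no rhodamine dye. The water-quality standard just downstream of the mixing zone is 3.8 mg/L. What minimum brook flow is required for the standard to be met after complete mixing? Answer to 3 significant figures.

Set C_mix = 3.8: (Q·0 + 122.0·42.70) / (Q + 122.0) = 3.8
→ Q = 122.0·(42.70 − 3.8)/(3.8 − 0) = 1249 L/s.

1250 L/s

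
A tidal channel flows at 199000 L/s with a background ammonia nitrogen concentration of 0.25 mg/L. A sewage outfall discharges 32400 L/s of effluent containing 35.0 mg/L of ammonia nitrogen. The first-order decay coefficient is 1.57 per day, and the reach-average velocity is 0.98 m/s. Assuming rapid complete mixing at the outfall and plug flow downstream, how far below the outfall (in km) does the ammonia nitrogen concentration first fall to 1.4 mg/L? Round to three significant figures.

Mass balance: C = (199000·0.2500 + 32400·35.00) / 231400 = 1184000/231400 = 5.116 mg/L.
Set 5.116·exp(−k·t) = 1.4 → t = ln(5.116/1.4)/k = 71310 s = 19.81 h.
Distance = v·t = 0.98·71310 = 69890 m = 69.89 km.

69.9 km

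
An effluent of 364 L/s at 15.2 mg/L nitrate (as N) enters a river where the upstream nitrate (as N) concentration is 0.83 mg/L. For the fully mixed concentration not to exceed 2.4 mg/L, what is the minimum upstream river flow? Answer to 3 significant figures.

2970 L/s

Set C_mix = 2.4: (Q·0.8300 + 364.0·15.20) / (Q + 364.0) = 2.4
→ Q = 364.0·(15.20 − 2.4)/(2.4 − 0.8300) = 2968 L/s.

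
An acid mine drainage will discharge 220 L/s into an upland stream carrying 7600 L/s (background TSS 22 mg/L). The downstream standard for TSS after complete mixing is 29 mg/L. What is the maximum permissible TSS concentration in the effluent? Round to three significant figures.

271 mg/L

At the limit, (Qr·Cr + Qe·Cₑ)/(Qr + Qe) = 29:
Cₑ = (7820·29 − 7600·22.00) / 220.0 = 270.8 mg/L.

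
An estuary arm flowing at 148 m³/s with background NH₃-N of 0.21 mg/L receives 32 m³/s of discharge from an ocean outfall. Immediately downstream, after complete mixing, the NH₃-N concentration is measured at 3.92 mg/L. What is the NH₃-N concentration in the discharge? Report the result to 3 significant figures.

21.1 mg/L

Mass balance: 148.0·0.2100 + 32.00·Cₑ = 180.0·3.920
→ Cₑ = (180.0·3.920 − 148.0·0.2100) / 32.00 = 21.08 mg/L.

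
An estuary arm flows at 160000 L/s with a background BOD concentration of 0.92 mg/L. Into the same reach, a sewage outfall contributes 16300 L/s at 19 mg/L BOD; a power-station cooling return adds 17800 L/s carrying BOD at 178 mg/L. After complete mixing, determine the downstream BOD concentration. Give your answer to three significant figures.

18.7 mg/L

Flow-weighted average: C = (160000·0.9200 + 16300·19.00 + 17800·178.0) / 194100 = 3625000/194100 = 18.68 mg/L.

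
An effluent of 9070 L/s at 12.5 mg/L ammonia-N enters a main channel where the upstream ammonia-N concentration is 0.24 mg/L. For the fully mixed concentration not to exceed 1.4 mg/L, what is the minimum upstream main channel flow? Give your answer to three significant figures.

86800 L/s

Set C_mix = 1.4: (Q·0.2400 + 9070·12.50) / (Q + 9070) = 1.4
→ Q = 9070·(12.50 − 1.4)/(1.4 − 0.2400) = 86790 L/s.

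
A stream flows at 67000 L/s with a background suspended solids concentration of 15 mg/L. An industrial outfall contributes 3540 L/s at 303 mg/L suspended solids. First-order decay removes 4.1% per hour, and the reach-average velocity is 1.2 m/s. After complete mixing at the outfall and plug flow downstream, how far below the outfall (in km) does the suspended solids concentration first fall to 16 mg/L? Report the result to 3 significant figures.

Conservation of mass: C = (67000·15.00 + 3540·303.0) / 70540 = 2078000/70540 = 29.45 mg/L.
4.1%/h lost → k = −ln(1 − 0.041) = 0.04186 h⁻¹.
Set 29.45·exp(−k·t) = 16 → t = ln(29.45/16)/k = 52470 s = 14.58 h.
Distance = v·t = 1.2·52470 = 62970 m = 62.97 km.

63.0 km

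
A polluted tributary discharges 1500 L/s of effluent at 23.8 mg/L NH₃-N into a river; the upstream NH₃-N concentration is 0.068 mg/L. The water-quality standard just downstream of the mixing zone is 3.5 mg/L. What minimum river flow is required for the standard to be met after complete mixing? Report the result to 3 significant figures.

Set C_mix = 3.5: (Q·0.06800 + 1500·23.80) / (Q + 1500) = 3.5
→ Q = 1500·(23.80 − 3.5)/(3.5 − 0.06800) = 8872 L/s.

8870 L/s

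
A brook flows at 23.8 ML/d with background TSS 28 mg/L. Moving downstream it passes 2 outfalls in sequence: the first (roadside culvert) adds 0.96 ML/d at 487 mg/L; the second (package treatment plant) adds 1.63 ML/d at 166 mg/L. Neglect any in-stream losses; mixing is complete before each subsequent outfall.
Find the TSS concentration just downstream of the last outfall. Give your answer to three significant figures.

Outfall 1: combined Q = 24.76 ML/d; C = (23.80·28.00 + 0.9600·487.0)/24.76 = 45.80 mg/L.
Outfall 2: combined Q = 26.39 ML/d; C = (24.76·45.80 + 1.630·166.0)/26.39 = 53.22 mg/L.

53.2 mg/L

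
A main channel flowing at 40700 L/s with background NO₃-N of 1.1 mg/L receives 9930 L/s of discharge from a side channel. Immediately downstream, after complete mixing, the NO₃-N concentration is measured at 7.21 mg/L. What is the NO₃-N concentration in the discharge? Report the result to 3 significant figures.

32.3 mg/L

Mass balance: 40700·1.100 + 9930·Cₑ = 50630·7.210
→ Cₑ = (50630·7.210 − 40700·1.100) / 9930 = 32.25 mg/L.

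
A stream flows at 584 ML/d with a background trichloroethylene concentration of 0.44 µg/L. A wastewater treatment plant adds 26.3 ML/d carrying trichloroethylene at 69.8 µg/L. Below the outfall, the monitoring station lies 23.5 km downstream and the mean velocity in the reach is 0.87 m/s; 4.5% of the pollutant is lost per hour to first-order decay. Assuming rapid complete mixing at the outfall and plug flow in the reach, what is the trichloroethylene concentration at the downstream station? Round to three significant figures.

Flow-weighted average: C = (584.0·0.4400 + 26.30·69.80) / 610.3 = 2093/610.3 = 3.429 µg/L.
Travel time t = 23.5·1000 / 0.87 = 27010 s = 7.503 h.
4.5%/h lost → k = −ln(1 − 0.045) = 0.04604 h⁻¹.
First-order decay: C = 3.429·exp(−k·t) = 3.429·0.7079 = 2.427 µg/L.

2.43 µg/L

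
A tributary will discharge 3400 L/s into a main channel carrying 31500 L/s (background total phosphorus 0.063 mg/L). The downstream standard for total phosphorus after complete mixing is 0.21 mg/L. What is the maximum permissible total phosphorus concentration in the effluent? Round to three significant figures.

1.57 mg/L

At the limit, (Qr·Cr + Qe·Cₑ)/(Qr + Qe) = 0.21:
Cₑ = (34900·0.21 − 31500·0.06300) / 3400 = 1.572 mg/L.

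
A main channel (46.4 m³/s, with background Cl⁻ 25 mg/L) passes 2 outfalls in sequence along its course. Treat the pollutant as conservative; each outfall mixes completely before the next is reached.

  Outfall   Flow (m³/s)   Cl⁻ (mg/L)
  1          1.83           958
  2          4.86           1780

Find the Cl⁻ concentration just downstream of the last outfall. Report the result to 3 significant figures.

218 mg/L

After outfall 1: Q = 46.40 + 1.830 = 48.23 m³/s; C = (46.40·25.00 + 1.830·958.0)/48.23 = 60.40 mg/L.
After outfall 2: Q = 48.23 + 4.860 = 53.09 m³/s; C = (48.23·60.40 + 4.860·1780)/53.09 = 217.8 mg/L.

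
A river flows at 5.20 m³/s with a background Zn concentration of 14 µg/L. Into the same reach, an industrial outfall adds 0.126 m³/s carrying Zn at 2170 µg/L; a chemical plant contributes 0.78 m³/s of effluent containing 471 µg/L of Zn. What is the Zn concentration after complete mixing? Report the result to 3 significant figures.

117 µg/L

Mass balance: C = (5.200·14.00 + 0.1260·2170 + 0.7800·471.0) / 6.106 = 713.6/6.106 = 116.9 µg/L.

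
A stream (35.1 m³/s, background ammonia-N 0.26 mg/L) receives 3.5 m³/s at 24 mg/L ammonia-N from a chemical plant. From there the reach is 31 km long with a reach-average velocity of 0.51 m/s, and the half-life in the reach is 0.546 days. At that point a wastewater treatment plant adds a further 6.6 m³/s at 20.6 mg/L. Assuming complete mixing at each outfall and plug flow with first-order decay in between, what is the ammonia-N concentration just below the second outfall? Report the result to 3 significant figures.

Mass balance: C = (35.10·0.2600 + 3.500·24.00) / 38.60 = 93.13/38.60 = 2.413 mg/L; combined flow 38.60 m³/s.
Travel time t = 31·1000 / 0.51 = 60780 s = 16.88 h.
Half-life 0.546 d → k = ln 2 / 0.546 = 1.270 d⁻¹.
Applying C = C₀e^(−kt): 2.413 × 0.4094 = 0.9877 mg/L.
Second outfall: C = (38.60·0.9877 + 6.600·20.60)/45.20 = 3.851 mg/L.

3.85 mg/L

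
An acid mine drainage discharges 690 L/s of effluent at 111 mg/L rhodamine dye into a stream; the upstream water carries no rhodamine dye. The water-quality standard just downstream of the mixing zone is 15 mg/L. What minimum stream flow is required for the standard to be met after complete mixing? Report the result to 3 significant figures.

Set C_mix = 15: (Q·0 + 690.0·111.0) / (Q + 690.0) = 15
→ Q = 690.0·(111.0 − 15)/(15 − 0) = 4416 L/s.

4420 L/s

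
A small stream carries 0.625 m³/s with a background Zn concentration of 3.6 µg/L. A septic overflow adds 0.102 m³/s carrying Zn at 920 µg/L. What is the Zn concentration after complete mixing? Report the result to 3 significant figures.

Conservation of mass: C = (0.6250·3.600 + 0.1020·920.0) / 0.7270 = 96.09/0.7270 = 132.2 µg/L.

132 µg/L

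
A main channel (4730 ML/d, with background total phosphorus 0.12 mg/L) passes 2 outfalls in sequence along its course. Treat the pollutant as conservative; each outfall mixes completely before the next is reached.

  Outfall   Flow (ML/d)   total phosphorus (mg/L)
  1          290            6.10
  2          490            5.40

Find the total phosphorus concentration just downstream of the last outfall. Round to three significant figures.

0.904 mg/L

After outfall 1: Q = 4730 + 290.0 = 5020 ML/d; C = (4730·0.1200 + 290.0·6.100)/5020 = 0.4655 mg/L.
After outfall 2: Q = 5020 + 490.0 = 5510 ML/d; C = (5020·0.4655 + 490.0·5.400)/5510 = 0.9043 mg/L.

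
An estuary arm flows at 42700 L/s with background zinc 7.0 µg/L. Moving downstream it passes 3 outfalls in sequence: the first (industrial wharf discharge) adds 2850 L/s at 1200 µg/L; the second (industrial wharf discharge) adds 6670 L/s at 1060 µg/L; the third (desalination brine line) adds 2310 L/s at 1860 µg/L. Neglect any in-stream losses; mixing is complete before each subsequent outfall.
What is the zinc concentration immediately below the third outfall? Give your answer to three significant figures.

277 µg/L

Outfall 1: combined Q = 45550 L/s; C = (42700·7.000 + 2850·1200)/45550 = 81.64 µg/L.
Outfall 2: combined Q = 52220 L/s; C = (45550·81.64 + 6670·1060)/52220 = 206.6 µg/L.
Outfall 3: combined Q = 54530 L/s; C = (52220·206.6 + 2310·1860)/54530 = 276.6 µg/L.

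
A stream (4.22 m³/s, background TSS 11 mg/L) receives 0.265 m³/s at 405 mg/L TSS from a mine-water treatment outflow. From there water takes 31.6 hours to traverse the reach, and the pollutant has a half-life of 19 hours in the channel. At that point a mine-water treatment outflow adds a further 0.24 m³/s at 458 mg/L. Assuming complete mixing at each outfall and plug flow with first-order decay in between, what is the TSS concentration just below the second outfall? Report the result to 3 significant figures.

Mixed concentration C = ΣQC/ΣQ = (4.220·11.00 + 0.2650·405.0) / 4.485 = 153.7/4.485 = 34.28 mg/L; combined flow 4.485 m³/s.
Half-life 19 h → k = ln 2 / 19 = 0.03648 h⁻¹ = 0.8756 d⁻¹.
Applying C = C₀e^(−kt): 34.28 × 0.3157 = 10.82 mg/L.
At the second outfall, C = (4.485·10.82 + 0.2400·458.0) / (4.485 + 0.2400) = 33.54 mg/L.

33.5 mg/L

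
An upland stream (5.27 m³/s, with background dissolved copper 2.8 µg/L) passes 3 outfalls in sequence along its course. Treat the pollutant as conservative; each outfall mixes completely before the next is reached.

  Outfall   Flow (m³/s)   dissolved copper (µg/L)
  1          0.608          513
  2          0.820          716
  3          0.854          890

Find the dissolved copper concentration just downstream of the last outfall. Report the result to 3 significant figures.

Outfall 1: combined Q = 5.878 m³/s; C = (5.270·2.800 + 0.6080·513.0)/5.878 = 55.57 µg/L.
Outfall 2: combined Q = 6.698 m³/s; C = (5.878·55.57 + 0.8200·716.0)/6.698 = 136.4 µg/L.
Outfall 3: combined Q = 7.552 m³/s; C = (6.698·136.4 + 0.8540·890.0)/7.552 = 221.6 µg/L.

222 µg/L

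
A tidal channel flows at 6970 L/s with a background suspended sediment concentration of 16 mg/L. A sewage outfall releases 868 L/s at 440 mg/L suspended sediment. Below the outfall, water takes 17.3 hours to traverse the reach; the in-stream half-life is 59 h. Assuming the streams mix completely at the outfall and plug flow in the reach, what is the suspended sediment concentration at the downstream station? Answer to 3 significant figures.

51.4 mg/L

After mixing, C = (6970·16.00 + 868.0·440.0) / 7838 = 493400/7838 = 62.95 mg/L.
Half-life 59 h → k = ln 2 / 59 = 0.01175 h⁻¹ = 0.2820 d⁻¹.
Applying C = C₀e^(−kt): 62.95 × 0.8161 = 51.38 mg/L.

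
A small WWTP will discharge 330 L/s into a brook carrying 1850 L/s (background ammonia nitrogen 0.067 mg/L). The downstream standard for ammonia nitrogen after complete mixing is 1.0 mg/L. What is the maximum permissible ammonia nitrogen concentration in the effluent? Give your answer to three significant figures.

6.23 mg/L

At the limit, (Qr·Cr + Qe·Cₑ)/(Qr + Qe) = 1.0:
Cₑ = (2180·1.0 − 1850·0.06700) / 330.0 = 6.230 mg/L.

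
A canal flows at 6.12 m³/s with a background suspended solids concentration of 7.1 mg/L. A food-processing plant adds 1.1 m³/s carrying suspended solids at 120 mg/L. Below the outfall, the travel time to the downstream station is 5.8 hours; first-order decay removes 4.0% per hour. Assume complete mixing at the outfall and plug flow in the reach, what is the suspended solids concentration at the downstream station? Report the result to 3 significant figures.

19.2 mg/L

Mass balance: C = (6.120·7.100 + 1.100·120.0) / 7.220 = 175.5/7.220 = 24.30 mg/L.
4.0%/h lost → k = −ln(1 − 0.04) = 0.04082 h⁻¹.
First-order decay: C = 24.30·exp(−k·t) = 24.30·0.7892 = 19.18 mg/L.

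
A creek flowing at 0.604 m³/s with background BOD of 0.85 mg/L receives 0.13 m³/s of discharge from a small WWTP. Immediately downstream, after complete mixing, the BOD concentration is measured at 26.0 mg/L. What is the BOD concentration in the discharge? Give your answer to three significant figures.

143 mg/L

Mass balance: 0.6040·0.8500 + 0.1300·Cₑ = 0.7340·26.00
→ Cₑ = (0.7340·26.00 − 0.6040·0.8500) / 0.1300 = 142.9 mg/L.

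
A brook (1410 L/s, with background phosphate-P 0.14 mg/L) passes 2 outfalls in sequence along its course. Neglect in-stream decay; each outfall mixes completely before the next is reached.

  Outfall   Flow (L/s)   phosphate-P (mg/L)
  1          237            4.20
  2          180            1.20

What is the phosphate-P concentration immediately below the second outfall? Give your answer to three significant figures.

0.771 mg/L

Outfall 1: combined Q = 1647 L/s; C = (1410·0.1400 + 237.0·4.200)/1647 = 0.7242 mg/L.
Outfall 2: combined Q = 1827 L/s; C = (1647·0.7242 + 180.0·1.200)/1827 = 0.7711 mg/L.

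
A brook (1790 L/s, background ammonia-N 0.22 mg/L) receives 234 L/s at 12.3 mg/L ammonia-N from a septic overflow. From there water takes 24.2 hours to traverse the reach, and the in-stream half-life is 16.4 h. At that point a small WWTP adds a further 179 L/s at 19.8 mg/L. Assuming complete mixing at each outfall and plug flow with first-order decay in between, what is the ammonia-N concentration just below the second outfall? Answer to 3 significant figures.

2.14 mg/L

Flow-weighted average: C = (1790·0.2200 + 234.0·12.30) / 2024 = 3272/2024 = 1.617 mg/L; combined flow 2024 L/s.
Half-life 16.4 h → k = ln 2 / 16.4 = 0.04227 h⁻¹ = 1.014 d⁻¹.
Applying C = C₀e^(−kt): 1.617 × 0.3596 = 0.5813 mg/L.
At the second outfall, C = (2024·0.5813 + 179.0·19.80) / (2024 + 179.0) = 2.143 mg/L.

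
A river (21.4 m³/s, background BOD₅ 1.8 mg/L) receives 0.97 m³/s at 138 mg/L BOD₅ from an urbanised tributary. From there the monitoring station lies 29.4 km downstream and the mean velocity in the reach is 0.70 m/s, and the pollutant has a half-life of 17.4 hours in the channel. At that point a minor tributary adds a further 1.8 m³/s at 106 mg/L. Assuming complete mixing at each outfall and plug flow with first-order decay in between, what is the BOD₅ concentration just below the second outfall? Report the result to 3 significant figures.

Mass balance: C = (21.40·1.800 + 0.9700·138.0) / 22.37 = 172.4/22.37 = 7.706 mg/L; combined flow 22.37 m³/s.
Travel time t = 29.4·1000 / 0.70 = 42000 s = 11.67 h.
Half-life 17.4 h → k = ln 2 / 17.4 = 0.03984 h⁻¹ = 0.9561 d⁻¹.
First-order decay: C = 7.706·exp(−k·t) = 7.706·0.6283 = 4.842 mg/L.
Second outfall: C = (22.37·4.842 + 1.800·106.0)/24.17 = 12.38 mg/L.

12.4 mg/L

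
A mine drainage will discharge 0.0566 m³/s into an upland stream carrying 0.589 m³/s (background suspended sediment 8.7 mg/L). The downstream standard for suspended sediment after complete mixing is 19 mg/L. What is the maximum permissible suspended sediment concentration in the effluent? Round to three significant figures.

At the limit, (Qr·Cr + Qe·Cₑ)/(Qr + Qe) = 19:
Cₑ = (0.6456·19 − 0.5890·8.700) / 0.05660 = 126.2 mg/L.

126 mg/L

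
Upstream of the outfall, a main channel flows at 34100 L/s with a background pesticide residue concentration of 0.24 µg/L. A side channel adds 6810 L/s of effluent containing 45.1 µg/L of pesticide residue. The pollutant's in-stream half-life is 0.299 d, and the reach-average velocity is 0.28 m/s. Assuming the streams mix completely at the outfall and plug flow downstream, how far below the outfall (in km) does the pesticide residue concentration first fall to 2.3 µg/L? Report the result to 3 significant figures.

12.6 km

Flow-weighted average: C = (34100·0.2400 + 6810·45.10) / 40910 = 315300/40910 = 7.708 µg/L.
Half-life 0.299 d → k = ln 2 / 0.299 = 2.318 d⁻¹.
Set 7.708·exp(−k·t) = 2.3 → t = ln(7.708/2.3)/k = 45070 s = 12.52 h.
Distance = v·t = 0.28·45070 = 12620 m = 12.62 km.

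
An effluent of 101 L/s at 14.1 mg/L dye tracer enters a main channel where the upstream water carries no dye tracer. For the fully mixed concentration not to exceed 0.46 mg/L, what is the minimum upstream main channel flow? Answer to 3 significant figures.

Set C_mix = 0.46: (Q·0 + 101.0·14.10) / (Q + 101.0) = 0.46
→ Q = 101.0·(14.10 − 0.46)/(0.46 − 0) = 2995 L/s.

2990 L/s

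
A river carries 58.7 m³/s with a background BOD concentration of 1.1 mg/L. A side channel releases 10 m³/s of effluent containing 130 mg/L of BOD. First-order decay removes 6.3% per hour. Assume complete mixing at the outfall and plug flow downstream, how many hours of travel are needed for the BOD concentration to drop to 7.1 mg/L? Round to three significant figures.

15.8 h

Flow-weighted average: C = (58.70·1.100 + 10.00·130.0) / 68.70 = 1365/68.70 = 19.86 mg/L.
6.3%/h lost → k = −ln(1 − 0.063) = 0.06507 h⁻¹.
19.86·exp(−k·t) = 7.1 → t = ln(19.86/7.1)/k = 56910 s = 15.81 h.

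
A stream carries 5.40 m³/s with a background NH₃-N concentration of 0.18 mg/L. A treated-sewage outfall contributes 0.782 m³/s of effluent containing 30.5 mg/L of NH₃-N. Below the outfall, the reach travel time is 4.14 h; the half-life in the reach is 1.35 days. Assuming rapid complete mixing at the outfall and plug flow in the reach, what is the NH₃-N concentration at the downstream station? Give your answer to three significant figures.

3.68 mg/L

Conservation of mass: C = (5.400·0.1800 + 0.7820·30.50) / 6.182 = 24.82/6.182 = 4.015 mg/L.
Half-life 1.35 d → k = ln 2 / 1.35 = 0.5134 d⁻¹.
After decay, C = 4.015 × e^(−kt) = 4.015 × 0.9152 = 3.675 mg/L.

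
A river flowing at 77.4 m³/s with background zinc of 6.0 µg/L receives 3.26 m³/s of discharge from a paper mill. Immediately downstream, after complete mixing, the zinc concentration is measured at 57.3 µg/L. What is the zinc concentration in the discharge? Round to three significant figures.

Mass balance: 77.40·6.000 + 3.260·Cₑ = 80.66·57.30
→ Cₑ = (80.66·57.30 − 77.40·6.000) / 3.260 = 1275 µg/L.

1280 µg/L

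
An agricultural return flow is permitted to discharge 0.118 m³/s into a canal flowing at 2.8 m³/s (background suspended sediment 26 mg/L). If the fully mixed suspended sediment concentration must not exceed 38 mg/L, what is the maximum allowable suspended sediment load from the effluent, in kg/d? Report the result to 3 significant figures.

3290 kg/d

Mass balance at the limit: 2.800·26.00 + 0.1180·Cₑ = 2.918·38 → Cₑ = 322.7 mg/L.
Load = 0.1180 m³/s × 322.7 g/m³ × 86 400 s/d = 3290 kg/d.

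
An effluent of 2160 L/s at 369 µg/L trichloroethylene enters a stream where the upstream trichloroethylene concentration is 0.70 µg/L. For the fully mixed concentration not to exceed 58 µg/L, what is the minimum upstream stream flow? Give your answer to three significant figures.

11700 L/s

Set C_mix = 58: (Q·0.7000 + 2160·369.0) / (Q + 2160) = 58
→ Q = 2160·(369.0 − 58)/(58 − 0.7000) = 11720 L/s.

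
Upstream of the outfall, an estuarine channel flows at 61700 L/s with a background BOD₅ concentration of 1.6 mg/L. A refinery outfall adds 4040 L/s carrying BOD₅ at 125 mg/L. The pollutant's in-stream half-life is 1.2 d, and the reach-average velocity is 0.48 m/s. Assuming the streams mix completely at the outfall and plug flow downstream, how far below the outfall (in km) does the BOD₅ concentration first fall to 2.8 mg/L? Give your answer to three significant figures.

Flow-weighted average: C = (61700·1.600 + 4040·125.0) / 65740 = 603700/65740 = 9.183 mg/L.
Half-life 1.2 d → k = ln 2 / 1.2 = 0.5776 d⁻¹.
Set 9.183·exp(−k·t) = 2.8 → t = ln(9.183/2.8)/k = 177700 s = 49.35 h.
Distance = v·t = 0.48·177700 = 85280 m = 85.28 km.

85.3 km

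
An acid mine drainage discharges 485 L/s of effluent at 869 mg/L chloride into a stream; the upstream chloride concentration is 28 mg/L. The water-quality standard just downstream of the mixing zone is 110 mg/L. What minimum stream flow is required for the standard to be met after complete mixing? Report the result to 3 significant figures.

4490 L/s

Set C_mix = 110: (Q·28.00 + 485.0·869.0) / (Q + 485.0) = 110
→ Q = 485.0·(869.0 − 110)/(110 − 28.00) = 4489 L/s.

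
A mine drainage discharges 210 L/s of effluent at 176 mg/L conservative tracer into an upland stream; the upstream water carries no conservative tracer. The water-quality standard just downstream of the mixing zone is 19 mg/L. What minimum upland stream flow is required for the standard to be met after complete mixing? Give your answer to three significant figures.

Set C_mix = 19: (Q·0 + 210.0·176.0) / (Q + 210.0) = 19
→ Q = 210.0·(176.0 − 19)/(19 − 0) = 1735 L/s.

1740 L/s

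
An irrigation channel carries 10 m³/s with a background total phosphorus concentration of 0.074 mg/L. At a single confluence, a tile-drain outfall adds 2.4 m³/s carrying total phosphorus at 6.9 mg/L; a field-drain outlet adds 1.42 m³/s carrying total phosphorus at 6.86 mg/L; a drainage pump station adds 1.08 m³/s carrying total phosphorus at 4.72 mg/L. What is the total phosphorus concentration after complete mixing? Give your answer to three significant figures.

After mixing, C = (10.00·0.07400 + 2.400·6.900 + 1.420·6.860 + 1.080·4.720) / 14.90 = 32.14/14.90 = 2.157 mg/L.

2.16 mg/L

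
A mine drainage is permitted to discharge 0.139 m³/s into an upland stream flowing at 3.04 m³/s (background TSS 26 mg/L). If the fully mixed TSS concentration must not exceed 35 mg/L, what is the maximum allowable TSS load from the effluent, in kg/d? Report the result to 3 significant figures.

2780 kg/d

Mass balance at the limit: 3.040·26.00 + 0.1390·Cₑ = 3.179·35 → Cₑ = 231.8 mg/L.
Load = 0.1390 m³/s × 231.8 g/m³ × 86 400 s/d = 2784 kg/d.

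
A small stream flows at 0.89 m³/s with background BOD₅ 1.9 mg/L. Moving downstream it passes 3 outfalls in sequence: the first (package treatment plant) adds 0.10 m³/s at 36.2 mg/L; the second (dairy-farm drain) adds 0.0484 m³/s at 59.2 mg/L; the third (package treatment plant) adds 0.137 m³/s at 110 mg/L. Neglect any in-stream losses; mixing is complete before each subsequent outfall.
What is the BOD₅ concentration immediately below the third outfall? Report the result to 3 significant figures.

19.8 mg/L

After outfall 1: Q = 0.8900 + 0.1000 = 0.9900 m³/s; C = (0.8900·1.900 + 0.1000·36.20)/0.9900 = 5.365 mg/L.
After outfall 2: Q = 0.9900 + 0.04840 = 1.038 m³/s; C = (0.9900·5.365 + 0.04840·59.20)/1.038 = 7.874 mg/L.
After outfall 3: Q = 1.038 + 0.1370 = 1.175 m³/s; C = (1.038·7.874 + 0.1370·110.0)/1.175 = 19.78 mg/L.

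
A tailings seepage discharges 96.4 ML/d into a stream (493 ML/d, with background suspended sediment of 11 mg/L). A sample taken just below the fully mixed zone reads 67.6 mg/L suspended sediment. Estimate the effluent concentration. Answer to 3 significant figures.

Mass balance: 493.0·11.00 + 96.40·Cₑ = 589.4·67.60
→ Cₑ = (589.4·67.60 − 493.0·11.00) / 96.40 = 357.1 mg/L.

357 mg/L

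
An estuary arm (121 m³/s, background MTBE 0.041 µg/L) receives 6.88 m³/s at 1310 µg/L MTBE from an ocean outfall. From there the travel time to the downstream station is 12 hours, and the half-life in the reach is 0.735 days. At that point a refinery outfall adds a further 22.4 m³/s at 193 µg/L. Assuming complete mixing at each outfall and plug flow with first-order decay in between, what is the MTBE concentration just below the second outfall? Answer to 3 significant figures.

Mass balance: C = (121.0·0.04100 + 6.880·1310) / 127.9 = 9018/127.9 = 70.52 µg/L; combined flow 127.9 m³/s.
Half-life 0.735 d → k = ln 2 / 0.735 = 0.9431 d⁻¹.
Decay over the reach: 70.52·exp(−kt) = 70.52·0.6240 = 44.01 µg/L.
Second outfall: C = (127.9·44.01 + 22.40·193.0)/150.3 = 66.21 µg/L.

66.2 µg/L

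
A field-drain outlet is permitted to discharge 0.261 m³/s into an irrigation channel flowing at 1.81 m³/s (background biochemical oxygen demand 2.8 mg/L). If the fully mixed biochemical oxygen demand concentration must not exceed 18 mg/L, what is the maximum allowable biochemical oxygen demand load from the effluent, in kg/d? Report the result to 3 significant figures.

2780 kg/d

Mass balance at the limit: 1.810·2.800 + 0.2610·Cₑ = 2.071·18 → Cₑ = 123.4 mg/L.
Load = 0.2610 m³/s × 123.4 g/m³ × 86 400 s/d = 2783 kg/d.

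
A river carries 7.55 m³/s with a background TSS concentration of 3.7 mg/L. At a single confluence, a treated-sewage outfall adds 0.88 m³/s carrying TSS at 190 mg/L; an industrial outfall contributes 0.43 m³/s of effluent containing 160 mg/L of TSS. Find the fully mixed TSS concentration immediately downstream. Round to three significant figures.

Mass balance: C = (7.550·3.700 + 0.8800·190.0 + 0.4300·160.0) / 8.860 = 263.9/8.860 = 29.79 mg/L.

29.8 mg/L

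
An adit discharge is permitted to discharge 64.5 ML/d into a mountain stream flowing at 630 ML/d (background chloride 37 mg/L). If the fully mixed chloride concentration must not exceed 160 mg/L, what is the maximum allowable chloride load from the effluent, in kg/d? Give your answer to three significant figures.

Mass balance at the limit: 630.0·37.00 + 64.50·Cₑ = 694.5·160 → Cₑ = 1361 mg/L.
64.50 ML/d = 0.7465 m³/s. Load = 0.7465 m³/s × 1361 g/m³ × 86 400 s/d = 87810 kg/d.

87800 kg/d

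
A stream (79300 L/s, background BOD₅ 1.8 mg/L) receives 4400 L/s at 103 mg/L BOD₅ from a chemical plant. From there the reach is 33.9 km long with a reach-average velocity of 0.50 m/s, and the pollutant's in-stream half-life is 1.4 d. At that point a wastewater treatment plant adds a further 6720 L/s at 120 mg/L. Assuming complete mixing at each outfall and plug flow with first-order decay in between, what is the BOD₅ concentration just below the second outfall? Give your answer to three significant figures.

Mixed concentration C = ΣQC/ΣQ = (79300·1.800 + 4400·103.0) / 83700 = 595900/83700 = 7.120 mg/L; combined flow 83700 L/s.
Travel time t = 33.9·1000 / 0.50 = 67800 s = 18.83 h.
Half-life 1.4 d → k = ln 2 / 1.4 = 0.4951 d⁻¹.
After decay, C = 7.120 × e^(−kt) = 7.120 × 0.6781 = 4.828 mg/L.
Second outfall: C = (83700·4.828 + 6720·120.0)/90420 = 13.39 mg/L.

13.4 mg/L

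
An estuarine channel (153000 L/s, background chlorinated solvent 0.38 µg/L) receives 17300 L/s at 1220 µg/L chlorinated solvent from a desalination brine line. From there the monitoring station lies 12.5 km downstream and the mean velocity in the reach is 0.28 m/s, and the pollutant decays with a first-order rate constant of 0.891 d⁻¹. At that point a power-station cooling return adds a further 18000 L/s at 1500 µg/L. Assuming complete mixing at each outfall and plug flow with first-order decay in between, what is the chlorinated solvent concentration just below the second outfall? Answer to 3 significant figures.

214 µg/L

After mixing, C = (153000·0.3800 + 17300·1220) / 170300 = 21160000/170300 = 124.3 µg/L; combined flow 170300 L/s.
Travel time t = 12.5·1000 / 0.28 = 44640 s = 12.40 h.
First-order decay: C = 124.3·exp(−k·t) = 124.3·0.6310 = 78.42 µg/L.
Second outfall: C = (170300·78.42 + 18000·1500)/188300 = 214.3 µg/L.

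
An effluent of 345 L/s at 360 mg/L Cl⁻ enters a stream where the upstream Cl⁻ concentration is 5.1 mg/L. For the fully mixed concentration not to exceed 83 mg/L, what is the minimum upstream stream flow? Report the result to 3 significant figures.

1230 L/s

Set C_mix = 83: (Q·5.100 + 345.0·360.0) / (Q + 345.0) = 83
→ Q = 345.0·(360.0 − 83)/(83 − 5.100) = 1227 L/s.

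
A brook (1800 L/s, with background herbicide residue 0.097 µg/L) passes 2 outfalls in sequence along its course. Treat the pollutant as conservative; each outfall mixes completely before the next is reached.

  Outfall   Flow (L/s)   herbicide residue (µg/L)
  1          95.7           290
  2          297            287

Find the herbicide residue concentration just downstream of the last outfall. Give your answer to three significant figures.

Outfall 1: combined Q = 1896 L/s; C = (1800·0.09700 + 95.70·290.0)/1896 = 14.73 µg/L.
Outfall 2: combined Q = 2193 L/s; C = (1896·14.73 + 297.0·287.0)/2193 = 51.61 µg/L.

51.6 µg/L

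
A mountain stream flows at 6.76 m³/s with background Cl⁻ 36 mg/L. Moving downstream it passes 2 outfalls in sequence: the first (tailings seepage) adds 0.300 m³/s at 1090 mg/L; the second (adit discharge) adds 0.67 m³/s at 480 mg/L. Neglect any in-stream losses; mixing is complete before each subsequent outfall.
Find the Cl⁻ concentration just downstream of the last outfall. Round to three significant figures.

115 mg/L

Outfall 1: combined Q = 7.060 m³/s; C = (6.760·36.00 + 0.3000·1090)/7.060 = 80.79 mg/L.
Outfall 2: combined Q = 7.730 m³/s; C = (7.060·80.79 + 0.6700·480.0)/7.730 = 115.4 mg/L.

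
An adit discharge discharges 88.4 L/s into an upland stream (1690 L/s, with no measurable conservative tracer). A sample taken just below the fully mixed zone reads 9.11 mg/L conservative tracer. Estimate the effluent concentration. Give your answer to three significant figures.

Mass balance: 1690·0 + 88.40·Cₑ = 1778·9.110
→ Cₑ = (1778·9.110 − 1690·0) / 88.40 = 183.3 mg/L.

183 mg/L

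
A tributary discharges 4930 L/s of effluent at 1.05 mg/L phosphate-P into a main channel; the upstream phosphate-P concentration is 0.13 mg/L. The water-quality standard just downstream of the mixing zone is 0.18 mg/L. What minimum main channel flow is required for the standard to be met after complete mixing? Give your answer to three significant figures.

Set C_mix = 0.18: (Q·0.1300 + 4930·1.050) / (Q + 4930) = 0.18
→ Q = 4930·(1.050 − 0.18)/(0.18 − 0.1300) = 85780 L/s.

85800 L/s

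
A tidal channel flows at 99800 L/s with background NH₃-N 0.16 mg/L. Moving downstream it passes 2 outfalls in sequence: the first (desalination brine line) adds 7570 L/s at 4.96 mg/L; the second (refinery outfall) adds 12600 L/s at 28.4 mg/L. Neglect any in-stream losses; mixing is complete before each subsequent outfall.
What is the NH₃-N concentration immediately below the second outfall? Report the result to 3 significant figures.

After outfall 1: Q = 99800 + 7570 = 107400 L/s; C = (99800·0.1600 + 7570·4.960)/107400 = 0.4984 mg/L.
After outfall 2: Q = 107400 + 12600 = 120000 L/s; C = (107400·0.4984 + 12600·28.40)/120000 = 3.429 mg/L.

3.43 mg/L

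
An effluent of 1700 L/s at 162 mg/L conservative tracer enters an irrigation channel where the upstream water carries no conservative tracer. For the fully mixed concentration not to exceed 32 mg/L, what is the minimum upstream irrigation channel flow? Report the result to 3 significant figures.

6910 L/s

Set C_mix = 32: (Q·0 + 1700·162.0) / (Q + 1700) = 32
→ Q = 1700·(162.0 − 32)/(32 − 0) = 6906 L/s.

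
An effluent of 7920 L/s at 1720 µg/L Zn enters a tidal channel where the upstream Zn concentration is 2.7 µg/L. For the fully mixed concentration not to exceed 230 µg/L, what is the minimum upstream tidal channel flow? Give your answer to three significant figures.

51900 L/s

Set C_mix = 230: (Q·2.700 + 7920·1720) / (Q + 7920) = 230
→ Q = 7920·(1720 − 230)/(230 − 2.700) = 51920 L/s.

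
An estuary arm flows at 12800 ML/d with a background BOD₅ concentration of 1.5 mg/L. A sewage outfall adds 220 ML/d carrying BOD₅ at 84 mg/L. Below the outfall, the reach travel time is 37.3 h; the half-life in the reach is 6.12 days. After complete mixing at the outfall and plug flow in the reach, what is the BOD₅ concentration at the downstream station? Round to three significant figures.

Mixed concentration C = ΣQC/ΣQ = (12800·1.500 + 220.0·84.00) / 13020 = 37680/13020 = 2.894 mg/L.
Half-life 6.12 d → k = ln 2 / 6.12 = 0.1133 d⁻¹.
After decay, C = 2.894 × e^(−kt) = 2.894 × 0.8386 = 2.427 mg/L.

2.43 mg/L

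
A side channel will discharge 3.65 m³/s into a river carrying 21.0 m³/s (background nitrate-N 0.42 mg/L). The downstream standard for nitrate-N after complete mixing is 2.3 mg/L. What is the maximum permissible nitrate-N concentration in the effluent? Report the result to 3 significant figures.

At the limit, (Qr·Cr + Qe·Cₑ)/(Qr + Qe) = 2.3:
Cₑ = (24.65·2.3 − 21.00·0.4200) / 3.650 = 13.12 mg/L.

13.1 mg/L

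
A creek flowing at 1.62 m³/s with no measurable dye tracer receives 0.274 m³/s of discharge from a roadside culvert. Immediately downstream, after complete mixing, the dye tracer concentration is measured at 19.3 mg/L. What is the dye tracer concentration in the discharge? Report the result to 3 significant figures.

133 mg/L

Mass balance: 1.620·0 + 0.2740·Cₑ = 1.894·19.30
→ Cₑ = (1.894·19.30 − 1.620·0) / 0.2740 = 133.4 mg/L.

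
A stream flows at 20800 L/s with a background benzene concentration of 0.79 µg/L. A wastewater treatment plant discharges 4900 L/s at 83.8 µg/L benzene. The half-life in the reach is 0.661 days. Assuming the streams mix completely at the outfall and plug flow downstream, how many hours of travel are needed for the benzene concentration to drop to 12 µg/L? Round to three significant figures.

7.45 h

Flow-weighted average: C = (20800·0.7900 + 4900·83.80) / 25700 = 427100/25700 = 16.62 µg/L.
Half-life 0.661 d → k = ln 2 / 0.661 = 1.049 d⁻¹.
16.62·exp(−k·t) = 12 → t = ln(16.62/12)/k = 26820 s = 7.450 h.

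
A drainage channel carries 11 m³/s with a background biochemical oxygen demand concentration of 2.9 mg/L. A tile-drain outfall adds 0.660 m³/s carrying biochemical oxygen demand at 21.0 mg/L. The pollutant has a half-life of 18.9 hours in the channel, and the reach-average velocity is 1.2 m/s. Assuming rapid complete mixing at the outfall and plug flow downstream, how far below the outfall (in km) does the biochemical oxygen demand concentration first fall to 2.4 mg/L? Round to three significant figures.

57.9 km

Flow-weighted average: C = (11.00·2.900 + 0.6600·21.00) / 11.66 = 45.76/11.66 = 3.925 mg/L.
Half-life 18.9 h → k = ln 2 / 18.9 = 0.03667 h⁻¹ = 0.8802 d⁻¹.
Set 3.925·exp(−k·t) = 2.4 → t = ln(3.925/2.4)/k = 48270 s = 13.41 h.
Distance = v·t = 1.2·48270 = 57930 m = 57.93 km.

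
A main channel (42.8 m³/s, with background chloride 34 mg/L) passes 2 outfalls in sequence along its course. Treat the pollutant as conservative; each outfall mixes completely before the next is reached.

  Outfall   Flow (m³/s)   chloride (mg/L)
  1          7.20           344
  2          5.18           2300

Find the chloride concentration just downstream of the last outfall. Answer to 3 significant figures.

287 mg/L

After outfall 1: Q = 42.80 + 7.200 = 50.00 m³/s; C = (42.80·34.00 + 7.200·344.0)/50.00 = 78.64 mg/L.
After outfall 2: Q = 50.00 + 5.180 = 55.18 m³/s; C = (50.00·78.64 + 5.180·2300)/55.18 = 287.2 mg/L.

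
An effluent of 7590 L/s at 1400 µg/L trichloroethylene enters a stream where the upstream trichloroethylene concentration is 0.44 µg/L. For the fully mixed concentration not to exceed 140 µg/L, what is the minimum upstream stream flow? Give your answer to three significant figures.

68500 L/s

Set C_mix = 140: (Q·0.4400 + 7590·1400) / (Q + 7590) = 140
→ Q = 7590·(1400 − 140)/(140 − 0.4400) = 68530 L/s.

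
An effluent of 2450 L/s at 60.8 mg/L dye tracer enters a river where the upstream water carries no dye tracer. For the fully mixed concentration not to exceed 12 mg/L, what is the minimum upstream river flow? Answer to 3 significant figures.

Set C_mix = 12: (Q·0 + 2450·60.80) / (Q + 2450) = 12
→ Q = 2450·(60.80 − 12)/(12 − 0) = 9963 L/s.

9960 L/s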